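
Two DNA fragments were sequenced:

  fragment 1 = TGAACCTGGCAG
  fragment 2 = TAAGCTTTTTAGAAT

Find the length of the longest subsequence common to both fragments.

7

One common subsequence of length 7: T at fragment 1[1]=fragment 2[1], A at fragment 1[3]=fragment 2[2], A at fragment 1[4]=fragment 2[3], C at fragment 1[5]=fragment 2[5], T at fragment 1[7]=fragment 2[10], G at fragment 1[8]=fragment 2[12], A at fragment 1[11]=fragment 2[14]. Since dp[12][15] = 7, nothing longer is possible.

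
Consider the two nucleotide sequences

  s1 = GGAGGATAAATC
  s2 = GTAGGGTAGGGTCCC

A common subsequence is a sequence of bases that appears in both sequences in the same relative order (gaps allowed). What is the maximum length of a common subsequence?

8

Match G (s1 #1, s2 #1), then G (s1 #2, s2 #4), then G (s1 #4, s2 #5), then G (s1 #5, s2 #6), then T (s1 #7, s2 #7), then A (s1 #8, s2 #8), then T (s1 #11, s2 #12), then C (s1 #12, s2 #15) — 8 bases in the same relative order in both, and the DP table's final entry dp[12][15] is also 8, so no common subsequence is longer.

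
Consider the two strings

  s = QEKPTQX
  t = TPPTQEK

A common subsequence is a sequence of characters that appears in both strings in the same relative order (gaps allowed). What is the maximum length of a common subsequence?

Let dp[i][j] be the LCS length of the first i characters of s and the first j characters of t. dp[i][j] = dp[i-1][j-1]+1 when the i-th and j-th characters match, else max(dp[i-1][j], dp[i][j-1]).
    ·  T  P  P  T  Q  E  K
 ·  0  0  0  0  0  0  0  0
 Q  0  0  0  0  0  1  1  1
 E  0  0  0  0  0  1  2  2
 K  0  0  0  0  0  1  2  3
 P  0  0  1  1  1  1  2  3
 T  0  1  1  1  2  2  2  3
 Q  0  1  1  1  2  3  3  3
 X  0  1  1  1  2  3  3  3
dp[7][7] = 3. One LCS (by backtracking along matches): QEK.

3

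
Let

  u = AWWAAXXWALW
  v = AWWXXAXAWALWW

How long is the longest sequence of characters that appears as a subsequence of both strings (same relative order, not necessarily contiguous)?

Let dp[i][j] be the LCS length of the first i characters of u and the first j characters of v. dp[i][j] = dp[i-1][j-1]+1 when the i-th and j-th characters match, else max(dp[i-1][j], dp[i][j-1]).
    ·  A  W  W  X  X  A  X  A  W  A  L  W  W
 ·  0  0  0  0  0  0  0  0  0  0  0  0  0  0
 A  0  1  1  1  1  1  1  1  1  1  1  1  1  1
 W  0  1  2  2  2  2  2  2  2  2  2  2  2  2
 W  0  1  2  3  3  3  3  3  3  3  3  3  3  3
 A  0  1  2  3  3  3  4  4  4  4  4  4  4  4
 A  0  1  2  3  3  3  4  4  5  5  5  5  5  5
 X  0  1  2  3  4  4  4  5  5  5  5  5  5  5
 X  0  1  2  3  4  5  5  5  5  5  5  5  5  5
 W  0  1  2  3  4  5  5  5  5  6  6  6  6  6
 A  0  1  2  3  4  5  6  6  6  6  7  7  7  7
 L  0  1  2  3  4  5  6  6  6  6  7  8  8  8
 W  0  1  2  3  4  5  6  6  6  7  7  8  9  9
dp[11][13] = 9. One LCS (by backtracking along matches): AWWAAWALW.

9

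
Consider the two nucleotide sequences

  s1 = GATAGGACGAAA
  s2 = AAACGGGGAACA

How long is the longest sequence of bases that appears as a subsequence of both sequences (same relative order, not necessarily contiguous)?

Let dp[i][j] be the LCS length of the first i bases of s1 and the first j bases of s2. dp[i][j] = dp[i-1][j-1]+1 when the i-th and j-th bases match, else max(dp[i-1][j], dp[i][j-1]).
    ·  A  A  A  C  G  G  G  G  A  A  C  A
 ·  0  0  0  0  0  0  0  0  0  0  0  0  0
 G  0  0  0  0  0  1  1  1  1  1  1  1  1
 A  0  1  1  1  1  1  1  1  1  2  2  2  2
 T  0  1  1  1  1  1  1  1  1  2  2  2  2
 A  0  1  2  2  2  2  2  2  2  2  3  3  3
 G  0  1  2  2  2  3  3  3  3  3  3  3  3
 G  0  1  2  2  2  3  4  4  4  4  4  4  4
 A  0  1  2  3  3  3  4  4  4  5  5  5  5
 C  0  1  2  3  4  4  4  4  4  5  5  6  6
 G  0  1  2  3  4  5  5  5  5  5  5  6  6
 A  0  1  2  3  4  5  5  5  5  6  6  6  7
 A  0  1  2  3  4  5  5  5  5  6  7  7  7
 A  0  1  2  3  4  5  5  5  5  6  7  7  8
dp[12][12] = 8. One LCS (by backtracking along matches): AAGGGAAA.

8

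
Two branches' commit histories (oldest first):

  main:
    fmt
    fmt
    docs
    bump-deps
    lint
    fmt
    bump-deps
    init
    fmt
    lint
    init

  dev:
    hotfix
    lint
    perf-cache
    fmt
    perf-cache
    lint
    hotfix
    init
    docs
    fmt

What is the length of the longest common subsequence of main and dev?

4

Match fmt at main[1]=dev[4], then lint at main[5]=dev[6], then init at main[8]=dev[8], then fmt at main[9]=dev[10] — 4 commits in the same relative order in both, and the DP table's final entry dp[11][10] is also 4, so no common subsequence is longer.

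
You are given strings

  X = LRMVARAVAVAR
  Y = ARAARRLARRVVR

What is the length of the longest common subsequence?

Taking R [2,2]; then A [5,4]; then R [6,6]; then A [7,8]; then V [8,11]; then V [10,12]; then R [12,13] gives a common subsequence of length 7. Since dp[12][13] = 7, nothing longer is possible.

7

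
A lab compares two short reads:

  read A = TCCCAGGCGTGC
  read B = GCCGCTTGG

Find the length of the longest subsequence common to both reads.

Taking C (read A #3, read B #2), C (read A #4, read B #3), G (read A #7, read B #4), C (read A #8, read B #5), G (read A #9, read B #8), G (read A #11, read B #9) gives a common subsequence of length 6. Since dp[12][9] = 6, nothing longer is possible.

6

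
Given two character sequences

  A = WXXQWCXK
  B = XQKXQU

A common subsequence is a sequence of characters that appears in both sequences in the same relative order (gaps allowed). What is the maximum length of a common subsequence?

3

Taking X (A #2, B #1), then X (A #3, B #4), then Q (A #4, B #5) gives a common subsequence of length 3. dp[8][6] = 3 confirms this is the maximum.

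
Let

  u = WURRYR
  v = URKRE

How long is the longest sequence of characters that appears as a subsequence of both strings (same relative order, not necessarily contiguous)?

Match U [2,1] → R [3,2] → R [4,4] — 3 characters in the same relative order in both, and the DP table's final entry dp[6][5] is also 3, so no common subsequence is longer.

3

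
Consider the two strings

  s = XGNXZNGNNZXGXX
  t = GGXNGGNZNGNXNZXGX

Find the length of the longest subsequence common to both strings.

12

Match X (s #1, t #3), then G (s #2, t #6), then N (s #3, t #7), then Z (s #5, t #8), then N (s #6, t #9), then G (s #7, t #10), then N (s #8, t #11), then N (s #9, t #13), then Z (s #10, t #14), then X (s #11, t #15), then G (s #12, t #16), then X (s #14, t #17) — 12 characters in the same relative order in both. Since dp[14][17] = 12, nothing longer is possible.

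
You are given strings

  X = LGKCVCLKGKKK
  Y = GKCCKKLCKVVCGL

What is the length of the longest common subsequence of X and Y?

7

Taking G at X[2]=Y[1]; then K at X[3]=Y[2]; then C at X[4]=Y[3]; then C at X[6]=Y[4]; then L at X[7]=Y[7]; then K at X[8]=Y[9]; then G at X[9]=Y[13] gives a common subsequence of length 7. The LCS DP gives dp[12][14] = 7, so this is optimal.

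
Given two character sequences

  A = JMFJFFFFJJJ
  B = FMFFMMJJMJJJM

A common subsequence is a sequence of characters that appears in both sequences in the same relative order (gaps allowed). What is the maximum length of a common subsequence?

Match M [2,2], F [3,4], J [4,8], J [9,10], J [10,11], J [11,12] — 6 characters in the same relative order in both. dp[11][13] = 6 confirms this is the maximum.

6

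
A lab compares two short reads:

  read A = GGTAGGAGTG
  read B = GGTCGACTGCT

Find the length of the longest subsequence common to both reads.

One common subsequence of length 7: G [1,1] → G [2,2] → T [3,3] → G [6,5] → A [7,6] → G [8,9] → T [9,11], and the DP table's final entry dp[10][11] is also 7, so no common subsequence is longer.

7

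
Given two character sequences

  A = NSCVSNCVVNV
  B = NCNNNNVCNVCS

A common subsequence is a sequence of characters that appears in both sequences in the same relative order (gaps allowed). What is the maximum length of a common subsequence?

One common subsequence of length 6: N at A[1]=B[1], then C at A[3]=B[2], then V at A[4]=B[7], then C at A[7]=B[8], then N at A[10]=B[9], then V at A[11]=B[10]. Since dp[11][12] = 6, nothing longer is possible.

6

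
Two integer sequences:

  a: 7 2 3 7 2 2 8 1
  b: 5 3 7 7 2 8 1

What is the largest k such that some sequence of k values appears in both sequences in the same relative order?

5

One common subsequence of length 5: 7 (a #1, b #3) → 7 (a #4, b #4) → 2 (a #6, b #5) → 8 (a #7, b #6) → 1 (a #8, b #7). The LCS DP gives dp[8][7] = 5, so this is optimal.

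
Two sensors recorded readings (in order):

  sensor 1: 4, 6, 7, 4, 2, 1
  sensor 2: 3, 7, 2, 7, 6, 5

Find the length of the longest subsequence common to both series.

2

Let dp[i][j] be the LCS length of the first i values of sensor 1 and the first j values of sensor 2. dp[i][j] = dp[i-1][j-1]+1 when the i-th and j-th values match, else max(dp[i-1][j], dp[i][j-1]).
    ·  3  7  2  7  6  5
 ·  0  0  0  0  0  0  0
 4  0  0  0  0  0  0  0
 6  0  0  0  0  0  1  1
 7  0  0  1  1  1  1  1
 4  0  0  1  1  1  1  1
 2  0  0  1  2  2  2  2
 1  0  0  1  2  2  2  2
dp[6][6] = 2. One LCS (by backtracking along matches): 7, 2.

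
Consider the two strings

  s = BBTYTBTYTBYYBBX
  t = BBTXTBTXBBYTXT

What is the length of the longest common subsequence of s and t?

Pick B (s #1, t #1), then B (s #2, t #2), then T (s #3, t #3), then T (s #5, t #5), then B (s #6, t #6), then T (s #7, t #7), then Y (s #8, t #11), then T (s #9, t #12), then X (s #15, t #13); all 9 characters appear in both, in order. Since dp[15][14] = 9, nothing longer is possible.

9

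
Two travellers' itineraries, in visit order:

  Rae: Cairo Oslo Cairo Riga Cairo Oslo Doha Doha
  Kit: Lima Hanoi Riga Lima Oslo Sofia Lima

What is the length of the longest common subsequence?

2

One common subsequence of length 2: Riga at Rae[4]=Kit[3]; then Oslo at Rae[6]=Kit[5]. dp[8][7] = 2 confirms this is the maximum.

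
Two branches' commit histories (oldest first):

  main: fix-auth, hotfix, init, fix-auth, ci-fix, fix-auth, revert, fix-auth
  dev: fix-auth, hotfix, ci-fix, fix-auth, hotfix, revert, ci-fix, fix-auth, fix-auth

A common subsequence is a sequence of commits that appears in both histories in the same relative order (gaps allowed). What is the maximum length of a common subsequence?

6

Match fix-auth at main[1]=dev[1], hotfix at main[2]=dev[2], fix-auth at main[4]=dev[4], ci-fix at main[5]=dev[7], fix-auth at main[6]=dev[8], fix-auth at main[8]=dev[9] — 6 commits in the same relative order in both. The LCS DP gives dp[8][9] = 6, so this is optimal.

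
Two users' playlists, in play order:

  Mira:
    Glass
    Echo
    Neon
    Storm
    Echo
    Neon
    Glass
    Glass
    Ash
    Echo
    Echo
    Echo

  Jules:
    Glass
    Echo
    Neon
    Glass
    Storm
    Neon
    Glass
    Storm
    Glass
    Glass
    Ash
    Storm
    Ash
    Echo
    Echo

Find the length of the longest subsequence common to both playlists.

10

One common subsequence of length 10: Glass (Mira #1, Jules #1), Echo (Mira #2, Jules #2), Neon (Mira #3, Jules #3), Storm (Mira #4, Jules #5), Neon (Mira #6, Jules #6), Glass (Mira #7, Jules #9), Glass (Mira #8, Jules #10), Ash (Mira #9, Jules #13), Echo (Mira #11, Jules #14), Echo (Mira #12, Jules #15). Since dp[12][15] = 10, nothing longer is possible.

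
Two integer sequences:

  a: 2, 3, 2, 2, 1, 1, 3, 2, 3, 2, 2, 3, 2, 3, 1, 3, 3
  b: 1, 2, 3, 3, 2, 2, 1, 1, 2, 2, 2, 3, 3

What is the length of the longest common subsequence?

11

Pick 2 (a #1, b #2); then 3 (a #2, b #4); then 2 (a #3, b #5); then 2 (a #4, b #6); then 1 (a #5, b #7); then 1 (a #6, b #8); then 2 (a #10, b #9); then 2 (a #11, b #10); then 2 (a #13, b #11); then 3 (a #16, b #12); then 3 (a #17, b #13); all 11 values appear in both, in order. The LCS DP gives dp[17][13] = 11, so this is optimal.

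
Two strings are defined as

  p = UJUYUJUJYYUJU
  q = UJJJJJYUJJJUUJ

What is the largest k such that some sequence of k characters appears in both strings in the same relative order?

Pick U at p[1]=q[1]; then J at p[2]=q[6]; then Y at p[4]=q[7]; then U at p[5]=q[8]; then J at p[6]=q[11]; then U at p[7]=q[12]; then U at p[11]=q[13]; then J at p[12]=q[14]; all 8 characters appear in both, in order. Since dp[13][14] = 8, nothing longer is possible.

8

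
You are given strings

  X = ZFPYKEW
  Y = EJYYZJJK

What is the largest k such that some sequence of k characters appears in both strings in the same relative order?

Let dp[i][j] be the LCS length of the first i characters of X and the first j characters of Y. dp[i][j] = dp[i-1][j-1]+1 when the i-th and j-th characters match, else max(dp[i-1][j], dp[i][j-1]).
    ·  E  J  Y  Y  Z  J  J  K
 ·  0  0  0  0  0  0  0  0  0
 Z  0  0  0  0  0  1  1  1  1
 F  0  0  0  0  0  1  1  1  1
 P  0  0  0  0  0  1  1  1  1
 Y  0  0  0  1  1  1  1  1  1
 K  0  0  0  1  1  1  1  1  2
 E  0  1  1  1  1  1  1  1  2
 W  0  1  1  1  1  1  1  1  2
dp[7][8] = 2. One LCS (by backtracking along matches): ZK.

2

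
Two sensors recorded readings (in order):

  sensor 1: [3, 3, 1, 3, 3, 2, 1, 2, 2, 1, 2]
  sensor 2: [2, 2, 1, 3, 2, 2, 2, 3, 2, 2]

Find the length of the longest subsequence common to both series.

Let dp[i][j] be the LCS length of the first i values of sensor 1 and the first j values of sensor 2. dp[i][j] = dp[i-1][j-1]+1 when the i-th and j-th values match, else max(dp[i-1][j], dp[i][j-1]).
    ·  2  2  1  3  2  2  2  3  2  2
 ·  0  0  0  0  0  0  0  0  0  0  0
 3  0  0  0  0  1  1  1  1  1  1  1
 3  0  0  0  0  1  1  1  1  2  2  2
 1  0  0  0  1  1  1  1  1  2  2  2
 3  0  0  0  1  2  2  2  2  2  2  2
 3  0  0  0  1  2  2  2  2  3  3  3
 2  0  1  1  1  2  3  3  3  3  4  4
 1  0  1  1  2  2  3  3  3  3  4  4
 2  0  1  2  2  2  3  4  4  4  4  5
 2  0  1  2  2  2  3  4  5  5  5  5
 1  0  1  2  3  3  3  4  5  5  5  5
 2  0  1  2  3  3  4  4  5  5  6  6
dp[11][10] = 6. One LCS (by backtracking along matches): 1, 3, 2, 2, 2, 2.

6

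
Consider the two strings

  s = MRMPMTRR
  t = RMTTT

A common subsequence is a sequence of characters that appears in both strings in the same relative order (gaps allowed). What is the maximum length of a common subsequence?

Taking R [2,1], then M [3,2], then T [6,5] gives a common subsequence of length 3. The LCS DP gives dp[8][5] = 3, so this is optimal.

3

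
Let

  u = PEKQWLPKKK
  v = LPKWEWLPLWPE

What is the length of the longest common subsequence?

5

Match P (u #1, v #2); then E (u #2, v #5); then W (u #5, v #6); then L (u #6, v #9); then P (u #7, v #11) — 5 characters in the same relative order in both. dp[10][12] = 5 confirms this is the maximum.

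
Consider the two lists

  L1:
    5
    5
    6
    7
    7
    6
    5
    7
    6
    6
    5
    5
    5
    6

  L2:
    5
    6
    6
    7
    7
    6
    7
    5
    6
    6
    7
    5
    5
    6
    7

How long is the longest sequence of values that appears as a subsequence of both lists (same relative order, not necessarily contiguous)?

11

Taking 5 (L1 #1, L2 #1); then 6 (L1 #3, L2 #3); then 7 (L1 #4, L2 #4); then 7 (L1 #5, L2 #5); then 6 (L1 #6, L2 #6); then 5 (L1 #7, L2 #8); then 6 (L1 #9, L2 #9); then 6 (L1 #10, L2 #10); then 5 (L1 #12, L2 #12); then 5 (L1 #13, L2 #13); then 6 (L1 #14, L2 #14) gives a common subsequence of length 11, and the DP table's final entry dp[14][15] is also 11, so no common subsequence is longer.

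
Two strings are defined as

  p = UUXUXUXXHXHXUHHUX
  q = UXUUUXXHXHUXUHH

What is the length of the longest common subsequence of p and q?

13

Match U (p #1, q #1) → U (p #2, q #3) → U (p #4, q #4) → U (p #6, q #5) → X (p #7, q #6) → X (p #8, q #7) → H (p #9, q #8) → X (p #10, q #9) → H (p #11, q #10) → X (p #12, q #12) → U (p #13, q #13) → H (p #14, q #14) → H (p #15, q #15) — 13 characters in the same relative order in both. The LCS DP gives dp[17][15] = 13, so this is optimal.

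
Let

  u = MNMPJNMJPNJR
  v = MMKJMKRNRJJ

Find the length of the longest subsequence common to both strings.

Taking M at u[1]=v[1], then M at u[3]=v[2], then J at u[5]=v[4], then N at u[6]=v[8], then J at u[8]=v[10], then J at u[11]=v[11] gives a common subsequence of length 6. dp[12][11] = 6 confirms this is the maximum.

6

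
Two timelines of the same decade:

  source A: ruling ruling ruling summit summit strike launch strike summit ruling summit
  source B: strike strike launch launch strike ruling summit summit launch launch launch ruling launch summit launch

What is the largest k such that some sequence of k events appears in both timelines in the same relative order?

6

Pick ruling (source A #3, source B #6), summit (source A #4, source B #7), summit (source A #5, source B #8), launch (source A #7, source B #11), ruling (source A #10, source B #12), summit (source A #11, source B #14); all 6 events appear in both, in order. The LCS DP gives dp[11][15] = 6, so this is optimal.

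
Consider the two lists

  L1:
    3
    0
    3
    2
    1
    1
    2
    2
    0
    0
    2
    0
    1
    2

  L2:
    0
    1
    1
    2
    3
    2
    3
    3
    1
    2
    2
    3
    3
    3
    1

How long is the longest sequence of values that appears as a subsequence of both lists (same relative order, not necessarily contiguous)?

7

One common subsequence of length 7: 0 at L1[2]=L2[1] → 3 at L1[3]=L2[5] → 2 at L1[4]=L2[6] → 1 at L1[6]=L2[9] → 2 at L1[7]=L2[10] → 2 at L1[8]=L2[11] → 1 at L1[13]=L2[15]. The LCS DP gives dp[14][15] = 7, so this is optimal.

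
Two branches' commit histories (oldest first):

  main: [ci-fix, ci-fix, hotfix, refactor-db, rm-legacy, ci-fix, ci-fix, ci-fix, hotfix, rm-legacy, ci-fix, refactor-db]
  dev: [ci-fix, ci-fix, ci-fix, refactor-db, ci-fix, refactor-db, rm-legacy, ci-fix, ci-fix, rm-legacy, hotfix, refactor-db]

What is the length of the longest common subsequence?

8

One common subsequence of length 8: ci-fix at main[1]=dev[3]; then ci-fix at main[2]=dev[5]; then refactor-db at main[4]=dev[6]; then rm-legacy at main[5]=dev[7]; then ci-fix at main[6]=dev[8]; then ci-fix at main[7]=dev[9]; then hotfix at main[9]=dev[11]; then refactor-db at main[12]=dev[12]. dp[12][12] = 8 confirms this is the maximum.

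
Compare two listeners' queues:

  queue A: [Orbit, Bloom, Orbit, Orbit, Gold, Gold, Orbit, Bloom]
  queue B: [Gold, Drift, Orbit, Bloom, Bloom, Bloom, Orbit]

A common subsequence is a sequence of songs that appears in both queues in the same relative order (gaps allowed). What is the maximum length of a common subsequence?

3

Taking Orbit [1,3] → Bloom [2,6] → Orbit [7,7] gives a common subsequence of length 3. dp[8][7] = 3 confirms this is the maximum.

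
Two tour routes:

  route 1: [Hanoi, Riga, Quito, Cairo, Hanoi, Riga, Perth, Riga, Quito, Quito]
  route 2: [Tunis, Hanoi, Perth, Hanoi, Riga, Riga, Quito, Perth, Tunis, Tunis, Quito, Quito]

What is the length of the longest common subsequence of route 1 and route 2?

Taking Hanoi [1,4], Riga [2,6], Quito [3,7], Perth [7,8], Quito [9,11], Quito [10,12] gives a common subsequence of length 6. The LCS DP gives dp[10][12] = 6, so this is optimal.

6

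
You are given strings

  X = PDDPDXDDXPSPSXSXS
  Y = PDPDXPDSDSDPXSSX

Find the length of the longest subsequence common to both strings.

One common subsequence of length 12: P (X #1, Y #1); then D (X #3, Y #2); then P (X #4, Y #3); then D (X #5, Y #4); then X (X #6, Y #5); then D (X #7, Y #7); then D (X #8, Y #9); then S (X #11, Y #10); then P (X #12, Y #12); then S (X #13, Y #14); then S (X #15, Y #15); then X (X #16, Y #16). The LCS DP gives dp[17][16] = 12, so this is optimal.

12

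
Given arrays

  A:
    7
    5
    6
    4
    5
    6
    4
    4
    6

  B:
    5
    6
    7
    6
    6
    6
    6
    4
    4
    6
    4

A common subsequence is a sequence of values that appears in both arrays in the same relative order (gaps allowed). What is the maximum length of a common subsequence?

6

Pick 7 [1,3] → 6 [3,6] → 6 [6,7] → 4 [7,8] → 4 [8,9] → 6 [9,10]; all 6 values appear in both, in order. The LCS DP gives dp[9][11] = 6, so this is optimal.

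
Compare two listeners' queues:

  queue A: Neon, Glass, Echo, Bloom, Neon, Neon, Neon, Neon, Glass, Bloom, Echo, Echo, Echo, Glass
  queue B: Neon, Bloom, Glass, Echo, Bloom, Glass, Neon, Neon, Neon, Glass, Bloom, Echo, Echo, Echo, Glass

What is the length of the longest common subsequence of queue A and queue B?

13

One common subsequence of length 13: Neon at queue A[1]=queue B[1] → Glass at queue A[2]=queue B[3] → Echo at queue A[3]=queue B[4] → Bloom at queue A[4]=queue B[5] → Neon at queue A[6]=queue B[7] → Neon at queue A[7]=queue B[8] → Neon at queue A[8]=queue B[9] → Glass at queue A[9]=queue B[10] → Bloom at queue A[10]=queue B[11] → Echo at queue A[11]=queue B[12] → Echo at queue A[12]=queue B[13] → Echo at queue A[13]=queue B[14] → Glass at queue A[14]=queue B[15], and the DP table's final entry dp[14][15] is also 13, so no common subsequence is longer.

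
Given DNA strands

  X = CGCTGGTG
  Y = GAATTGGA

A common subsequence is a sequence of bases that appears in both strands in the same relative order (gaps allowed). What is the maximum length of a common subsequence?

4

Let dp[i][j] be the LCS length of the first i bases of X and the first j bases of Y. dp[i][j] = dp[i-1][j-1]+1 when the i-th and j-th bases match, else max(dp[i-1][j], dp[i][j-1]).
    ·  G  A  A  T  T  G  G  A
 ·  0  0  0  0  0  0  0  0  0
 C  0  0  0  0  0  0  0  0  0
 G  0  1  1  1  1  1  1  1  1
 C  0  1  1  1  1  1  1  1  1
 T  0  1  1  1  2  2  2  2  2
 G  0  1  1  1  2  2  3  3  3
 G  0  1  1  1  2  2  3  4  4
 T  0  1  1  1  2  3  3  4  4
 G  0  1  1  1  2  3  4  4  4
dp[8][8] = 4. One LCS (by backtracking along matches): GTGG.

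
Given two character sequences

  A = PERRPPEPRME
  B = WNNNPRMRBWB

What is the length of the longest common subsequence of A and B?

3

Match P [1,5], then R [3,6], then R [4,8] — 3 characters in the same relative order in both. dp[11][11] = 3 confirms this is the maximum.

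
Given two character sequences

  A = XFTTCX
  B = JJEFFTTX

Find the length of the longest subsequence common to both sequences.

4

Match F [2,5]; then T [3,6]; then T [4,7]; then X [6,8] — 4 characters in the same relative order in both. dp[6][8] = 4 confirms this is the maximum.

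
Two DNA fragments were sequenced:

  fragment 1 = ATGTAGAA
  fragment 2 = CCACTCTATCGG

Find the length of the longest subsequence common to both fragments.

Taking A at fragment 1[1]=fragment 2[3], then T at fragment 1[2]=fragment 2[5], then T at fragment 1[4]=fragment 2[7], then A at fragment 1[5]=fragment 2[8], then G at fragment 1[6]=fragment 2[12] gives a common subsequence of length 5, and the DP table's final entry dp[8][12] is also 5, so no common subsequence is longer.

5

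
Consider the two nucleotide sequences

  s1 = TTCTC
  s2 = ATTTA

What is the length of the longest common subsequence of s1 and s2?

One common subsequence of length 3: T (s1 #1, s2 #2), then T (s1 #2, s2 #3), then T (s1 #4, s2 #4), and the DP table's final entry dp[5][5] is also 3, so no common subsequence is longer.

3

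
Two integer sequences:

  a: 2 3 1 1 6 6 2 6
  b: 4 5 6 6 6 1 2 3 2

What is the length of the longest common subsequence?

3

Let dp[i][j] be the LCS length of the first i values of a and the first j values of b. dp[i][j] = dp[i-1][j-1]+1 when the i-th and j-th values match, else max(dp[i-1][j], dp[i][j-1]).
    ·  4  5  6  6  6  1  2  3  2
 ·  0  0  0  0  0  0  0  0  0  0
 2  0  0  0  0  0  0  0  1  1  1
 3  0  0  0  0  0  0  0  1  2  2
 1  0  0  0  0  0  0  1  1  2  2
 1  0  0  0  0  0  0  1  1  2  2
 6  0  0  0  1  1  1  1  1  2  2
 6  0  0  0  1  2  2  2  2  2  2
 2  0  0  0  1  2  2  2  3  3  3
 6  0  0  0  1  2  3  3  3  3  3
dp[8][9] = 3. One LCS (by backtracking along matches): 2, 3, 2.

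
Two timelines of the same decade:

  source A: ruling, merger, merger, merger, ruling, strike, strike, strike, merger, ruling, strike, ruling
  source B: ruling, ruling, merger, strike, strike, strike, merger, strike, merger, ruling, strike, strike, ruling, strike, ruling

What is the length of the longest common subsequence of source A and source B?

10

Taking ruling [1,2] → merger [2,3] → merger [3,7] → merger [4,9] → ruling [5,10] → strike [7,11] → strike [8,12] → ruling [10,13] → strike [11,14] → ruling [12,15] gives a common subsequence of length 10. Since dp[12][15] = 10, nothing longer is possible.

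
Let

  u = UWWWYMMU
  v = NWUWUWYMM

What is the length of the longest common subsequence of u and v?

6

Let dp[i][j] be the LCS length of the first i characters of u and the first j characters of v. dp[i][j] = dp[i-1][j-1]+1 when the i-th and j-th characters match, else max(dp[i-1][j], dp[i][j-1]).
    ·  N  W  U  W  U  W  Y  M  M
 ·  0  0  0  0  0  0  0  0  0  0
 U  0  0  0  1  1  1  1  1  1  1
 W  0  0  1  1  2  2  2  2  2  2
 W  0  0  1  1  2  2  3  3  3  3
 W  0  0  1  1  2  2  3  3  3  3
 Y  0  0  1  1  2  2  3  4  4  4
 M  0  0  1  1  2  2  3  4  5  5
 M  0  0  1  1  2  2  3  4  5  6
 U  0  0  1  2  2  3  3  4  5  6
dp[8][9] = 6. One LCS (by backtracking along matches): UWWYMM.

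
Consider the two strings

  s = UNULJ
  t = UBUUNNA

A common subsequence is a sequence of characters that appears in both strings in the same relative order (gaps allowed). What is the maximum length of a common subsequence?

2

Let dp[i][j] be the LCS length of the first i characters of s and the first j characters of t. dp[i][j] = dp[i-1][j-1]+1 when the i-th and j-th characters match, else max(dp[i-1][j], dp[i][j-1]).
    ·  U  B  U  U  N  N  A
 ·  0  0  0  0  0  0  0  0
 U  0  1  1  1  1  1  1  1
 N  0  1  1  1  1  2  2  2
 U  0  1  1  2  2  2  2  2
 L  0  1  1  2  2  2  2  2
 J  0  1  1  2  2  2  2  2
dp[5][7] = 2. One LCS (by backtracking along matches): UN.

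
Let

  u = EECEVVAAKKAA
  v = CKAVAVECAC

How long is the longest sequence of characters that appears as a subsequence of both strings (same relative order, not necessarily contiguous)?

Pick C [3,1], V [5,4], V [6,6], A [7,9]; all 4 characters appear in both, in order. dp[12][10] = 4 confirms this is the maximum.

4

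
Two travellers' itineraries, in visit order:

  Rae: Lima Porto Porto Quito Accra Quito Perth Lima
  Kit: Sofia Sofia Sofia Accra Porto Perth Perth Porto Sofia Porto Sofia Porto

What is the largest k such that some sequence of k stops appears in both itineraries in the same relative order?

Pick Porto (Rae #2, Kit #10) → Porto (Rae #3, Kit #12); all 2 stops appear in both, in order. The LCS DP gives dp[8][12] = 2, so this is optimal.

2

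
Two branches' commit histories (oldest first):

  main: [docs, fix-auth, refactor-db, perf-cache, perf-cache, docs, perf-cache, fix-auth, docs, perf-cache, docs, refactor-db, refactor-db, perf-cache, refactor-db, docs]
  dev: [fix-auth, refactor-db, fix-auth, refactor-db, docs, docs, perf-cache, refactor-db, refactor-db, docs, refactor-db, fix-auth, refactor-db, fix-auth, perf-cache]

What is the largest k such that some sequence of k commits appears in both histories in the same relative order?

9

One common subsequence of length 9: fix-auth [2,3] → refactor-db [3,4] → docs [6,5] → docs [9,6] → perf-cache [10,7] → docs [11,10] → refactor-db [12,11] → refactor-db [13,13] → perf-cache [14,15]. dp[16][15] = 9 confirms this is the maximum.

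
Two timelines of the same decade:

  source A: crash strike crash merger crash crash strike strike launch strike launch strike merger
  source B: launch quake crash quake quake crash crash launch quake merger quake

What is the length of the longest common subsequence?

5

Match crash [1,3], crash [5,6], crash [6,7], launch [9,8], merger [13,10] — 5 events in the same relative order in both, and the DP table's final entry dp[13][11] is also 5, so no common subsequence is longer.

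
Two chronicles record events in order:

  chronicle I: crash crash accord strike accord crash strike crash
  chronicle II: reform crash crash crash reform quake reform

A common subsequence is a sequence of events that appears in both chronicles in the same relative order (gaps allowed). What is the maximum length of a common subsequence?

3

Pick crash [1,2]; then crash [2,3]; then crash [6,4]; all 3 events appear in both, in order, and the DP table's final entry dp[8][7] is also 3, so no common subsequence is longer.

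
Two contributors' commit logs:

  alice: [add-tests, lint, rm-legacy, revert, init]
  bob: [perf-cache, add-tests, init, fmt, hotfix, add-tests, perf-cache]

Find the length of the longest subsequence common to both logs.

2

Match add-tests [1,2] → init [5,3] — 2 commits in the same relative order in both. Since dp[5][7] = 2, nothing longer is possible.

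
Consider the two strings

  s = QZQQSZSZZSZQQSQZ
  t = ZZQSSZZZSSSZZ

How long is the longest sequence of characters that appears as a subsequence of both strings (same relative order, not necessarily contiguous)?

9

One common subsequence of length 9: Z [2,2]; then Q [3,3]; then S [5,5]; then Z [6,6]; then Z [8,7]; then Z [9,8]; then S [10,11]; then Z [11,12]; then Z [16,13], and the DP table's final entry dp[16][13] is also 9, so no common subsequence is longer.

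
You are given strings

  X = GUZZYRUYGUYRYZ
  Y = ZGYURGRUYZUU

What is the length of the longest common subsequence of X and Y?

7

One common subsequence of length 7: G (X #1, Y #2), U (X #2, Y #4), R (X #6, Y #5), G (X #9, Y #6), U (X #10, Y #8), Y (X #13, Y #9), Z (X #14, Y #10). dp[14][12] = 7 confirms this is the maximum.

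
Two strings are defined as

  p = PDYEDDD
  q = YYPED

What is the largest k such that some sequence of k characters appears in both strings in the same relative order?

Let dp[i][j] be the LCS length of the first i characters of p and the first j characters of q. dp[i][j] = dp[i-1][j-1]+1 when the i-th and j-th characters match, else max(dp[i-1][j], dp[i][j-1]).
    ·  Y  Y  P  E  D
 ·  0  0  0  0  0  0
 P  0  0  0  1  1  1
 D  0  0  0  1  1  2
 Y  0  1  1  1  1  2
 E  0  1  1  1  2  2
 D  0  1  1  1  2  3
 D  0  1  1  1  2  3
 D  0  1  1  1  2  3
dp[7][5] = 3. One LCS (by backtracking along matches): PED.

3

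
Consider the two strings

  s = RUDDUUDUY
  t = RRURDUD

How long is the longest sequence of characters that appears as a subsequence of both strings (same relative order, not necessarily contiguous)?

Pick R at s[1]=t[2]; then U at s[2]=t[3]; then D at s[4]=t[5]; then U at s[6]=t[6]; then D at s[7]=t[7]; all 5 characters appear in both, in order. dp[9][7] = 5 confirms this is the maximum.

5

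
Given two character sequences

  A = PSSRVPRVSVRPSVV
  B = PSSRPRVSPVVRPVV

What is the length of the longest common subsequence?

13

Match P (A #1, B #1), S (A #2, B #2), S (A #3, B #3), R (A #4, B #4), P (A #6, B #5), R (A #7, B #6), V (A #8, B #7), S (A #9, B #8), V (A #10, B #11), R (A #11, B #12), P (A #12, B #13), V (A #14, B #14), V (A #15, B #15) — 13 characters in the same relative order in both. The LCS DP gives dp[15][15] = 13, so this is optimal.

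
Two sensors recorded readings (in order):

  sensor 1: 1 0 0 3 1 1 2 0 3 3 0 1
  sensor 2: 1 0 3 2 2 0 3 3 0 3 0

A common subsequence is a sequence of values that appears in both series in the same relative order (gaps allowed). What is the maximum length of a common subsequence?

Pick 1 [1,1] → 0 [3,2] → 3 [4,3] → 2 [7,5] → 0 [8,6] → 3 [9,8] → 3 [10,10] → 0 [11,11]; all 8 values appear in both, in order. Since dp[12][11] = 8, nothing longer is possible.

8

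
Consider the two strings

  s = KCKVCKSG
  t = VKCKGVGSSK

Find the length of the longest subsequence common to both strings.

5

Let dp[i][j] be the LCS length of the first i characters of s and the first j characters of t. dp[i][j] = dp[i-1][j-1]+1 when the i-th and j-th characters match, else max(dp[i-1][j], dp[i][j-1]).
    ·  V  K  C  K  G  V  G  S  S  K
 ·  0  0  0  0  0  0  0  0  0  0  0
 K  0  0  1  1  1  1  1  1  1  1  1
 C  0  0  1  2  2  2  2  2  2  2  2
 K  0  0  1  2  3  3  3  3  3  3  3
 V  0  1  1  2  3  3  4  4  4  4  4
 C  0  1  1  2  3  3  4  4  4  4  4
 K  0  1  2  2  3  3  4  4  4  4  5
 S  0  1  2  2  3  3  4  4  5  5  5
 G  0  1  2  2  3  4  4  5  5  5  5
dp[8][10] = 5. One LCS (by backtracking along matches): KCKVK.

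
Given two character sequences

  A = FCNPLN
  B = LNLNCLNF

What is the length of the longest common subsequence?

3

Taking C at A[2]=B[5]; then L at A[5]=B[6]; then N at A[6]=B[7] gives a common subsequence of length 3. dp[6][8] = 3 confirms this is the maximum.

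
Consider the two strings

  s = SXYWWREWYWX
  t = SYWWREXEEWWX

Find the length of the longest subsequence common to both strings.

Let dp[i][j] be the LCS length of the first i characters of s and the first j characters of t. dp[i][j] = dp[i-1][j-1]+1 when the i-th and j-th characters match, else max(dp[i-1][j], dp[i][j-1]).
    ·  S  Y  W  W  R  E  X  E  E  W  W  X
 ·  0  0  0  0  0  0  0  0  0  0  0  0  0
 S  0  1  1  1  1  1  1  1  1  1  1  1  1
 X  0  1  1  1  1  1  1  2  2  2  2  2  2
 Y  0  1  2  2  2  2  2  2  2  2  2  2  2
 W  0  1  2  3  3  3  3  3  3  3  3  3  3
 W  0  1  2  3  4  4  4  4  4  4  4  4  4
 R  0  1  2  3  4  5  5  5  5  5  5  5  5
 E  0  1  2  3  4  5  6  6  6  6  6  6  6
 W  0  1  2  3  4  5  6  6  6  6  7  7  7
 Y  0  1  2  3  4  5  6  6  6  6  7  7  7
 W  0  1  2  3  4  5  6  6  6  6  7  8  8
 X  0  1  2  3  4  5  6  7  7  7  7  8  9
dp[11][12] = 9. One LCS (by backtracking along matches): SYWWREWWX.

9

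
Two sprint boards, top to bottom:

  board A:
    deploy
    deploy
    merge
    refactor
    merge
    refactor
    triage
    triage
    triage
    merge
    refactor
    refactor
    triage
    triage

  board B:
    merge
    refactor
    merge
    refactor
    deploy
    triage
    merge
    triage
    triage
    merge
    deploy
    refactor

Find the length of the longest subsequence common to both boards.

9

Pick merge at board A[3]=board B[1] → refactor at board A[4]=board B[2] → merge at board A[5]=board B[3] → refactor at board A[6]=board B[4] → triage at board A[7]=board B[6] → triage at board A[8]=board B[8] → triage at board A[9]=board B[9] → merge at board A[10]=board B[10] → refactor at board A[12]=board B[12]; all 9 tasks appear in both, in order. Since dp[14][12] = 9, nothing longer is possible.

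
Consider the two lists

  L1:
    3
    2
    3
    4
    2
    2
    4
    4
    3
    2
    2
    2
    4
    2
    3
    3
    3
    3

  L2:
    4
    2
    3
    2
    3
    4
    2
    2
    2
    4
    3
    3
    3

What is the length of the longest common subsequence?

Pick 3 [1,3], 2 [2,4], 3 [3,5], 4 [8,6], 2 [10,7], 2 [11,8], 2 [12,9], 4 [13,10], 3 [16,11], 3 [17,12], 3 [18,13]; all 11 values appear in both, in order. dp[18][13] = 11 confirms this is the maximum.

11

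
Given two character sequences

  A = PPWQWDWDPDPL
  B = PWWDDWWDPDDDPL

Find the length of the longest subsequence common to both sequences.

10

Taking P [2,1], then W [3,2], then W [5,3], then D [6,5], then W [7,7], then D [8,8], then P [9,9], then D [10,12], then P [11,13], then L [12,14] gives a common subsequence of length 10. dp[12][14] = 10 confirms this is the maximum.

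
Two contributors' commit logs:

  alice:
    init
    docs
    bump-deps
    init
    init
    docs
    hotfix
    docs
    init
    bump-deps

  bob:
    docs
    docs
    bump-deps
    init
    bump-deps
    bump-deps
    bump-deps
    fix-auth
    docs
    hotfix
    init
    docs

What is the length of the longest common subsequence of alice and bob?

6

One common subsequence of length 6: docs (alice #2, bob #2) → bump-deps (alice #3, bob #3) → init (alice #4, bob #4) → docs (alice #6, bob #9) → hotfix (alice #7, bob #10) → docs (alice #8, bob #12). dp[10][12] = 6 confirms this is the maximum.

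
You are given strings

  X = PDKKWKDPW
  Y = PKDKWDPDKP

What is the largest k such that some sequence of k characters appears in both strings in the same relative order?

6

Pick P at X[1]=Y[1]; then D at X[2]=Y[3]; then K at X[4]=Y[4]; then W at X[5]=Y[5]; then K at X[6]=Y[9]; then P at X[8]=Y[10]; all 6 characters appear in both, in order. Since dp[9][10] = 6, nothing longer is possible.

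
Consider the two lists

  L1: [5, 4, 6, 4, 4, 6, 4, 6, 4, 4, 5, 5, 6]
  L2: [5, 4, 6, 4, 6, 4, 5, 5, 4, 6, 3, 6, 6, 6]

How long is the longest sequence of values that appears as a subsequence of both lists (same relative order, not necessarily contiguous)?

One common subsequence of length 9: 5 at L1[1]=L2[1], then 4 at L1[5]=L2[2], then 6 at L1[6]=L2[3], then 4 at L1[7]=L2[4], then 6 at L1[8]=L2[5], then 4 at L1[10]=L2[6], then 5 at L1[11]=L2[7], then 5 at L1[12]=L2[8], then 6 at L1[13]=L2[14]. Since dp[13][14] = 9, nothing longer is possible.

9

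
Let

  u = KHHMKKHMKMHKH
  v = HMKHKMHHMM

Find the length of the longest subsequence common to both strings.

8

One common subsequence of length 8: H at u[3]=v[1], M at u[4]=v[2], K at u[6]=v[3], H at u[7]=v[4], K at u[9]=v[5], M at u[10]=v[6], H at u[11]=v[7], H at u[13]=v[8], and the DP table's final entry dp[13][10] is also 8, so no common subsequence is longer.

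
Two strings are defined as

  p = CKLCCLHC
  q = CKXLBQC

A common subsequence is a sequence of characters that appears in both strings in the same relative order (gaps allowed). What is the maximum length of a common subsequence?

Match C at p[1]=q[1], then K at p[2]=q[2], then L at p[3]=q[4], then C at p[8]=q[7] — 4 characters in the same relative order in both. The LCS DP gives dp[8][7] = 4, so this is optimal.

4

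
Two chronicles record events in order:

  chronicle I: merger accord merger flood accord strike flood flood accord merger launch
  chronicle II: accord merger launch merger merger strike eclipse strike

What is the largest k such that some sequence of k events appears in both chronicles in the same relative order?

3

One common subsequence of length 3: merger at chronicle I[1]=chronicle II[4] → merger at chronicle I[3]=chronicle II[5] → strike at chronicle I[6]=chronicle II[8]. The LCS DP gives dp[11][8] = 3, so this is optimal.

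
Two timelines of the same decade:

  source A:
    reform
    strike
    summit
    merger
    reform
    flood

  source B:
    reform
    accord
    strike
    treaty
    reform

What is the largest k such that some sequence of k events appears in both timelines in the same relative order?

3

Pick reform at source A[1]=source B[1]; then strike at source A[2]=source B[3]; then reform at source A[5]=source B[5]; all 3 events appear in both, in order. dp[6][5] = 3 confirms this is the maximum.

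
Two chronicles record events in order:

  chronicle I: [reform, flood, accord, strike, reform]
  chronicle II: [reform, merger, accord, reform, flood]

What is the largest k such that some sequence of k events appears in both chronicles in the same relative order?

Pick reform (chronicle I #1, chronicle II #1) → accord (chronicle I #3, chronicle II #3) → reform (chronicle I #5, chronicle II #4); all 3 events appear in both, in order. Since dp[5][5] = 3, nothing longer is possible.

3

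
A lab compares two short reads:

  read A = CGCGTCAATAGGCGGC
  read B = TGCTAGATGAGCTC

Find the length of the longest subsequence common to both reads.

Match G (read A #2, read B #2); then C (read A #3, read B #3); then T (read A #5, read B #4); then A (read A #7, read B #5); then A (read A #8, read B #7); then T (read A #9, read B #8); then A (read A #10, read B #10); then G (read A #12, read B #11); then C (read A #13, read B #12); then C (read A #16, read B #14) — 10 bases in the same relative order in both, and the DP table's final entry dp[16][14] is also 10, so no common subsequence is longer.

10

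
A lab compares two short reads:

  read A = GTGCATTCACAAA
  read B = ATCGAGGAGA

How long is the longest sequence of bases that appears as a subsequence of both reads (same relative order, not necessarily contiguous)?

6

Let dp[i][j] be the LCS length of the first i bases of read A and the first j bases of read B. dp[i][j] = dp[i-1][j-1]+1 when the i-th and j-th bases match, else max(dp[i-1][j], dp[i][j-1]).
    ·  A  T  C  G  A  G  G  A  G  A
 ·  0  0  0  0  0  0  0  0  0  0  0
 G  0  0  0  0  1  1  1  1  1  1  1
 T  0  0  1  1  1  1  1  1  1  1  1
 G  0  0  1  1  2  2  2  2  2  2  2
 C  0  0  1  2  2  2  2  2  2  2  2
 A  0  1  1  2  2  3  3  3  3  3  3
 T  0  1  2  2  2  3  3  3  3  3  3
 T  0  1  2  2  2  3  3  3  3  3  3
 C  0  1  2  3  3  3  3  3  3  3  3
 A  0  1  2  3  3  4  4  4  4  4  4
 C  0  1  2  3  3  4  4  4  4  4  4
 A  0  1  2  3  3  4  4  4  5  5  5
 A  0  1  2  3  3  4  4  4  5  5  6
 A  0  1  2  3  3  4  4  4  5  5  6
dp[13][10] = 6. One LCS (by backtracking along matches): ATCAAA.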